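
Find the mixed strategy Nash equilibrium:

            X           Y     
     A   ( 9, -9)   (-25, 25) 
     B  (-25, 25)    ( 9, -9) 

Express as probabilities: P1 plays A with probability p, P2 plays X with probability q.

p = 0.5, q = 0.5

Work:
Find probabilities that make opponent indifferent:
P2 chooses q to make P1 indifferent between A and B
P1 chooses p to make P2 indifferent between X and Y
Mixed NE: P1 plays (A: 0.5, B: 0.5), P2 plays (X: 0.5, Y: 0.5)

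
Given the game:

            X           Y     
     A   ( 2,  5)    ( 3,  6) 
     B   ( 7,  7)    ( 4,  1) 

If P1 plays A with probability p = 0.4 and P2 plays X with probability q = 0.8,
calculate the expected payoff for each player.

E[P1] = 4.72, E[P2] = 5.56

Work:
E[P1] = p·q·π₁(A,X) + p·(1-q)·π₁(A,Y) + (1-p)·q·π₁(B,X) + (1-p)·(1-q)·π₁(B,Y)
= 0.4·0.8·2 + 0.4·0.2·3 + 0.6·0.8·7 + 0.6·0.2·4
= 4.72

E[P2] = 5.56 (similar calculation)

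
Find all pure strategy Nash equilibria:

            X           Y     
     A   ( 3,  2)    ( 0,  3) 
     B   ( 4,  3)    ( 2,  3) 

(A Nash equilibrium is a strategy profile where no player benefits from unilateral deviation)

Nash equilibrium: (B, X), (B, Y)

Work:
Best responses:
  P1 vs X: payoffs [3, 4] → best response B (payoff 4)
  P1 vs Y: payoffs [0, 2] → best response B (payoff 2)
  P2 vs A: payoffs [2, 3] → best response Y (payoff 3)
  P2 vs B: payoffs [3, 3] → best response X/Y (payoff 3)
Mutual best responses: (B,X), (B,Y) → Nash equilibria.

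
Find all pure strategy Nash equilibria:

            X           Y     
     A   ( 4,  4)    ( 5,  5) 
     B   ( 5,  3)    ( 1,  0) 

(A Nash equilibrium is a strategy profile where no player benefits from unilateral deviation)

Nash equilibrium: (A, Y), (B, X)

Work:
Best responses:
  P1 vs X: payoffs [4, 5] → best response B (payoff 5)
  P1 vs Y: payoffs [5, 1] → best response A (payoff 5)
  P2 vs A: payoffs [4, 5] → best response Y (payoff 5)
  P2 vs B: payoffs [3, 0] → best response X (payoff 3)
Mutual best responses: (A,Y), (B,X) → Nash equilibria.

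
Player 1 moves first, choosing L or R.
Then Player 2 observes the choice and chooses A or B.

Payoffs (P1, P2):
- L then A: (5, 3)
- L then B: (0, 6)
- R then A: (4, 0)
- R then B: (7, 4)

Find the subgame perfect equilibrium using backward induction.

P1 plays R, P2 plays B after L and B after R; Payoff (7, 4)

Work:
Backward induction:
After L: P2 chooses B → P1 gets 0
After R: P2 chooses B → P1 gets 7
P1 chooses R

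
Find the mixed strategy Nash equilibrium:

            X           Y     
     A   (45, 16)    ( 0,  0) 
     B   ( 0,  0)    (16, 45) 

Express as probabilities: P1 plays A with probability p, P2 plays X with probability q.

p = 0.7377, q = 0.2623

Work:
Find probabilities that make opponent indifferent:
P2 chooses q to make P1 indifferent between A and B
P1 chooses p to make P2 indifferent between X and Y
Mixed NE: P1 plays (A: 0.7377, B: 0.2623), P2 plays (X: 0.2623, Y: 0.7377)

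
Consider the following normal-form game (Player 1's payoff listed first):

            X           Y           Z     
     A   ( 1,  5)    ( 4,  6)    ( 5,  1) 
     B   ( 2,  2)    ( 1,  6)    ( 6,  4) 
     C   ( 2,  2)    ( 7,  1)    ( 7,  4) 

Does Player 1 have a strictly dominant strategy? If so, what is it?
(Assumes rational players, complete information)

No strictly dominant strategy exists for Player 1

Work:
A strategy strictly dominates another if it gives a strictly higher payoff against every opponent action. Compare each pair of P1's strategies column-by-column:
  A vs B: [1 vs 2, 4 vs 1, 5 vs 6] → A does not strictly dominate B (column X: 1 ≤ 2)
  A vs C: [1 vs 2, 4 vs 7, 5 vs 7] → A does not strictly dominate C (column X: 1 ≤ 2)
  B vs A: [2 vs 1, 1 vs 4, 6 vs 5] → B does not strictly dominate A (column Y: 1 ≤ 4)
  B vs C: [2 vs 2, 1 vs 7, 6 vs 7] → B does not strictly dominate C (column X: 2 ≤ 2)
  C vs A: [2 vs 1, 7 vs 4, 7 vs 5] → C strictly dominates A
  C vs B: [2 vs 2, 7 vs 1, 7 vs 6] → C does not strictly dominate B (column X: 2 ≤ 2)
No single strategy strictly dominates all others → no strictly dominant strategy.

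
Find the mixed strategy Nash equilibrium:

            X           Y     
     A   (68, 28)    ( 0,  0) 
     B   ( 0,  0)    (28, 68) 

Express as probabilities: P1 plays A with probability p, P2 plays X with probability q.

p = 0.7083, q = 0.2917

Work:
Find probabilities that make opponent indifferent:
P2 chooses q to make P1 indifferent between A and B
P1 chooses p to make P2 indifferent between X and Y
Mixed NE: P1 plays (A: 0.7083, B: 0.2917), P2 plays (X: 0.2917, Y: 0.7083)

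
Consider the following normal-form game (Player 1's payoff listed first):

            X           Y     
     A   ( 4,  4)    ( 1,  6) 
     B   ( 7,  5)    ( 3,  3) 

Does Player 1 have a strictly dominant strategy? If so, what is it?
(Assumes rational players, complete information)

Yes, Player 1's strictly dominant strategy is B

Work:
A strategy strictly dominates another if it gives a strictly higher payoff against every opponent action. Compare each pair of P1's strategies column-by-column:
  A vs B: [4 vs 7, 1 vs 3] → A does not strictly dominate B (column X: 4 ≤ 7)
  B vs A: [7 vs 4, 3 vs 1] → B strictly dominates A
B strictly dominates every other strategy → strictly dominant.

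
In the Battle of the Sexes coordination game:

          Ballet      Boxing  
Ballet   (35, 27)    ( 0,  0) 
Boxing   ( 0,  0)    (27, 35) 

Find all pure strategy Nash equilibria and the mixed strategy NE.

Pure NE: (Ballet, Ballet) and (Boxing, Boxing); Mixed NE: p = 0.5645, q = 0.4355

Work:
Check pure NE:
(Ballet, Ballet): (35, 27) - no unilateral deviation beneficial
(Boxing, Boxing): (27, 35) - no unilateral deviation beneficial
Mixed NE: P1 plays Ballet with p = 0.5645, P2 plays Ballet with q = 0.4355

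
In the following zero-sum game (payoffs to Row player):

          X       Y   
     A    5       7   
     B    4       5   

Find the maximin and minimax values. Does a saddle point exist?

Maximin = 5, Minimax = 5, Saddle: True

Work:
Row minimums: [5, 4] → maximin = 5
Column maximums: [5, 7] → minimax = 5
Saddle point exists! Game value = 5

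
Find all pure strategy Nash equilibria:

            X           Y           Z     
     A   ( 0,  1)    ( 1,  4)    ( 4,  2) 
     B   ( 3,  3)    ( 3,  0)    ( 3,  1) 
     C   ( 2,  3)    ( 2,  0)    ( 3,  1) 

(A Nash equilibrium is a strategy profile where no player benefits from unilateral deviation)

Nash equilibrium: (B, X)

Work:
Best responses:
  P1 vs X: payoffs [0, 3, 2] → best response B (payoff 3)
  P1 vs Y: payoffs [1, 3, 2] → best response B (payoff 3)
  P1 vs Z: payoffs [4, 3, 3] → best response A (payoff 4)
  P2 vs A: payoffs [1, 4, 2] → best response Y (payoff 4)
  P2 vs B: payoffs [3, 0, 1] → best response X (payoff 3)
  P2 vs C: payoffs [3, 0, 1] → best response X (payoff 3)
Mutual best responses: (B,X) → Nash equilibria.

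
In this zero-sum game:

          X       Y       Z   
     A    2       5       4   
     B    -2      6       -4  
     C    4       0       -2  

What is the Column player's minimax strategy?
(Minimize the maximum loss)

Column should play X or Z (all achieve the minimum), value = 4

Work:
Column player minimizes Row's maximum payoff:
Column X: max payoff to Row = 4
Column Y: max payoff to Row = 6
Column Z: max payoff to Row = 4
Minimum is 4, achieved by columns X, Z (tied).
Each of X or Z is a minimax strategy.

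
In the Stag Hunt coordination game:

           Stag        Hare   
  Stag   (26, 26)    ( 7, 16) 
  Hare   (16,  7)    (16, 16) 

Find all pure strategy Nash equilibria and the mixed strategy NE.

Pure NE: (Stag, Stag) and (Hare, Hare); Mixed NE: p = 0.4737, q = 0.4737

Work:
Check pure NE:
(Stag, Stag): (26, 26) - no unilateral deviation beneficial
(Hare, Hare): (16, 16) - no unilateral deviation beneficial
Mixed NE: P1 plays Stag with p = 0.4737, P2 plays Stag with q = 0.4737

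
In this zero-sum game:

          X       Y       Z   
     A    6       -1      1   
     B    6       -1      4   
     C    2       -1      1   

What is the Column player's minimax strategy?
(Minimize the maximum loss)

Column should play Y, value = -1

Work:
Column player minimizes Row's maximum payoff:
Column X: max payoff to Row = 6
Column Y: max payoff to Row = -1
Column Z: max payoff to Row = 4
Minimum is -1, achieved by column Y.
Minimax strategy: Y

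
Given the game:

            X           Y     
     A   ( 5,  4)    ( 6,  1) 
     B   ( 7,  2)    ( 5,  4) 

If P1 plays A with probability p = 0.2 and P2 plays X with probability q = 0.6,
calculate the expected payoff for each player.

E[P1] = 6.04, E[P2] = 2.8

Work:
E[P1] = p·q·π₁(A,X) + p·(1-q)·π₁(A,Y) + (1-p)·q·π₁(B,X) + (1-p)·(1-q)·π₁(B,Y)
= 0.2·0.6·5 + 0.2·0.4·6 + 0.8·0.6·7 + 0.8·0.4·5
= 6.04

E[P2] = 2.8 (similar calculation)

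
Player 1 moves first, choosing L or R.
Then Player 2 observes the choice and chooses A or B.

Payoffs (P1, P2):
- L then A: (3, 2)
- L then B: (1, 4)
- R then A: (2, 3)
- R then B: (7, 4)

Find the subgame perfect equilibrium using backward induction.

P1 plays R, P2 plays B after L and B after R; Payoff (7, 4)

Work:
Backward induction:
After L: P2 chooses B → P1 gets 1
After R: P2 chooses B → P1 gets 7
P1 chooses R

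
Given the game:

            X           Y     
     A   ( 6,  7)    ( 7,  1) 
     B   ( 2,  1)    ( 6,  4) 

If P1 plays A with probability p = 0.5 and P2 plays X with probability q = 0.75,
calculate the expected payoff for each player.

E[P1] = 4.625, E[P2] = 3.625

Work:
E[P1] = p·q·π₁(A,X) + p·(1-q)·π₁(A,Y) + (1-p)·q·π₁(B,X) + (1-p)·(1-q)·π₁(B,Y)
= 0.5·0.75·6 + 0.5·0.25·7 + 0.5·0.75·2 + 0.5·0.25·6
= 4.625

E[P2] = 3.625 (similar calculation)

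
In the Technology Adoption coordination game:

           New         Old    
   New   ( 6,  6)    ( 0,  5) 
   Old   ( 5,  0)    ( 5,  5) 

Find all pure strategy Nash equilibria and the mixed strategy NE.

Pure NE: (New, New) and (Old, Old); Mixed NE: p = 0.8333, q = 0.8333

Work:
Check pure NE:
(New, New): (6, 6) - no unilateral deviation beneficial
(Old, Old): (5, 5) - no unilateral deviation beneficial
Mixed NE: P1 plays New with p = 0.8333, P2 plays New with q = 0.8333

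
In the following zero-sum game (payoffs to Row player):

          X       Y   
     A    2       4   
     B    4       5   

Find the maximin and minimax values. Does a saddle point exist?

Maximin = 4, Minimax = 4, Saddle: True

Work:
Row minimums: [2, 4] → maximin = 4
Column maximums: [4, 5] → minimax = 4
Saddle point exists! Game value = 4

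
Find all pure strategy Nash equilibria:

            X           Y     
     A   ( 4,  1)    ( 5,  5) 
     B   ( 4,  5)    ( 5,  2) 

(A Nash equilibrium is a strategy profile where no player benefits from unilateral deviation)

Nash equilibrium: (A, Y), (B, X)

Work:
Best responses:
  P1 vs X: payoffs [4, 4] → best response A/B (payoff 4)
  P1 vs Y: payoffs [5, 5] → best response A/B (payoff 5)
  P2 vs A: payoffs [1, 5] → best response Y (payoff 5)
  P2 vs B: payoffs [5, 2] → best response X (payoff 5)
Mutual best responses: (A,Y), (B,X) → Nash equilibria.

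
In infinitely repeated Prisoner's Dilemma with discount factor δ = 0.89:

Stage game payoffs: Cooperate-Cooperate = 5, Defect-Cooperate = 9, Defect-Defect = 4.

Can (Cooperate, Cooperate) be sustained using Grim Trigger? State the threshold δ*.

δ* = 0.8; since δ = 0.89 ≥ 0.8, cooperation can be sustained

Work:
For Grim Trigger:
Cooperate forever: 5/(1-δ)
Defect then punished: 9 + 4·δ/(1-δ)
Need: 5/(1-δ) ≥ 9 + 4·δ/(1-δ)
Solving: δ ≥ (T-R)/(T-P) = (9-5)/(9-4) = 0.8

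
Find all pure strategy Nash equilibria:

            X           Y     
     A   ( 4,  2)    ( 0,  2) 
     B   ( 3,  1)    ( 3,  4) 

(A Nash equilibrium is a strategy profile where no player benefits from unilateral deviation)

Nash equilibrium: (A, X), (B, Y)

Work:
Best responses:
  P1 vs X: payoffs [4, 3] → best response A (payoff 4)
  P1 vs Y: payoffs [0, 3] → best response B (payoff 3)
  P2 vs A: payoffs [2, 2] → best response X/Y (payoff 2)
  P2 vs B: payoffs [1, 4] → best response Y (payoff 4)
Mutual best responses: (A,X), (B,Y) → Nash equilibria.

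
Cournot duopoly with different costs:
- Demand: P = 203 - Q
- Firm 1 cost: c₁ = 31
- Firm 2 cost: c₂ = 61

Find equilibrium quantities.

q₁* = 67.33, q₂* = 37.33

Work:
Reaction: q₁ = (203 - 31 - q₂)/2
Reaction: q₂ = (203 - 61 - q₁)/2
Solve simultaneously:
q₁* = (203 - 2×31 + 61)/3 = 67.33
q₂* = (203 - 2×61 + 31)/3 = 37.33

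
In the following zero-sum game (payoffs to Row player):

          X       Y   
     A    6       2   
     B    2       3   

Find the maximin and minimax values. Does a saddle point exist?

Maximin = 2, Minimax = 3, Saddle: False

Work:
Row minimums: [2, 2] → maximin = 2
Column maximums: [6, 3] → minimax = 3
No saddle point (maximin ≠ minimax). Mixed strategy needed.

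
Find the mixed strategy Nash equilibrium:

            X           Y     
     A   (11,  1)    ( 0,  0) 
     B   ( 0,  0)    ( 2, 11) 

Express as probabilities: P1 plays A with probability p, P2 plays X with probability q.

p = 0.9167, q = 0.1538

Work:
Find probabilities that make opponent indifferent:
P2 chooses q to make P1 indifferent between A and B
P1 chooses p to make P2 indifferent between X and Y
Mixed NE: P1 plays (A: 0.9167, B: 0.0833), P2 plays (X: 0.1538, Y: 0.8462)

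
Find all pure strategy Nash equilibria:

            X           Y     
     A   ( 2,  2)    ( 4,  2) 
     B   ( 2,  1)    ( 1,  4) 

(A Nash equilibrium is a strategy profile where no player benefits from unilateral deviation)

Nash equilibrium: (A, X), (A, Y)

Work:
Best responses:
  P1 vs X: payoffs [2, 2] → best response A/B (payoff 2)
  P1 vs Y: payoffs [4, 1] → best response A (payoff 4)
  P2 vs A: payoffs [2, 2] → best response X/Y (payoff 2)
  P2 vs B: payoffs [1, 4] → best response Y (payoff 4)
Mutual best responses: (A,X), (A,Y) → Nash equilibria.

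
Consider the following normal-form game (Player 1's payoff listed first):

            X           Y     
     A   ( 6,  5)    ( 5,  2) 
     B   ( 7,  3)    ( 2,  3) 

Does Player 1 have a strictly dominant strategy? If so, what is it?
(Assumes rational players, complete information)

No strictly dominant strategy exists for Player 1

Work:
A strategy strictly dominates another if it gives a strictly higher payoff against every opponent action. Compare each pair of P1's strategies column-by-column:
  A vs B: [6 vs 7, 5 vs 2] → A does not strictly dominate B (column X: 6 ≤ 7)
  B vs A: [7 vs 6, 2 vs 5] → B does not strictly dominate A (column Y: 2 ≤ 5)
No single strategy strictly dominates all others → no strictly dominant strategy.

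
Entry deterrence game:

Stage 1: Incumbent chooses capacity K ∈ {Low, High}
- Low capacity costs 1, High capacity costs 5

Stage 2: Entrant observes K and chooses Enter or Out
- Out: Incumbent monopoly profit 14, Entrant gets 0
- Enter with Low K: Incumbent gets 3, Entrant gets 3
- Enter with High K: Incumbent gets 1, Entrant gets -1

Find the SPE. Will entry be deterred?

SPE: (High, Enter|Low, Out|High); Entry deterred. Incumbent net profit = 9

Work:
After Low K: Entrant enters (3 > 0)
After High K: Entrant stays out (-1 < 0)
Incumbent: Low → 3−1=2, High → 14−5=9
Incumbent chooses High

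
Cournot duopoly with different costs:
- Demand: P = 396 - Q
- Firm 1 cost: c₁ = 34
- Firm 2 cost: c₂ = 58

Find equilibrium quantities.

q₁* = 128.67, q₂* = 104.67

Work:
Reaction: q₁ = (396 - 34 - q₂)/2
Reaction: q₂ = (396 - 58 - q₁)/2
Solve simultaneously:
q₁* = (396 - 2×34 + 58)/3 = 128.67
q₂* = (396 - 2×58 + 34)/3 = 104.67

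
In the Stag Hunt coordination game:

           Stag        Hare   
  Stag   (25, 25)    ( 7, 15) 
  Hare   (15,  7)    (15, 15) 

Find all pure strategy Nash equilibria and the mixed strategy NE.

Pure NE: (Stag, Stag) and (Hare, Hare); Mixed NE: p = 0.4444, q = 0.4444

Work:
Check pure NE:
(Stag, Stag): (25, 25) - no unilateral deviation beneficial
(Hare, Hare): (15, 15) - no unilateral deviation beneficial
Mixed NE: P1 plays Stag with p = 0.4444, P2 plays Stag with q = 0.4444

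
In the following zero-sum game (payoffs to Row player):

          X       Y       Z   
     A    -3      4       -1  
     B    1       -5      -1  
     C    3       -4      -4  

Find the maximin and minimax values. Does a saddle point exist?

Maximin = -3, Minimax = -1, Saddle: False

Work:
Row minimums: [-3, -5, -4] → maximin = -3
Column maximums: [3, 4, -1] → minimax = -1
No saddle point (maximin ≠ minimax). Mixed strategy needed.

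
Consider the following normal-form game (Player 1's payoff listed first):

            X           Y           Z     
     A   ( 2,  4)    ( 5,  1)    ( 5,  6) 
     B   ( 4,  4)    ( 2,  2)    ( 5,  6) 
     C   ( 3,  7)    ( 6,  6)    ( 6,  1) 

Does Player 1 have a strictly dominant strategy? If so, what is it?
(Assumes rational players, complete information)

No strictly dominant strategy exists for Player 1

Work:
A strategy strictly dominates another if it gives a strictly higher payoff against every opponent action. Compare each pair of P1's strategies column-by-column:
  A vs B: [2 vs 4, 5 vs 2, 5 vs 5] → A does not strictly dominate B (column X: 2 ≤ 4)
  A vs C: [2 vs 3, 5 vs 6, 5 vs 6] → A does not strictly dominate C (column X: 2 ≤ 3)
  B vs A: [4 vs 2, 2 vs 5, 5 vs 5] → B does not strictly dominate A (column Y: 2 ≤ 5)
  B vs C: [4 vs 3, 2 vs 6, 5 vs 6] → B does not strictly dominate C (column Y: 2 ≤ 6)
  C vs A: [3 vs 2, 6 vs 5, 6 vs 5] → C strictly dominates A
  C vs B: [3 vs 4, 6 vs 2, 6 vs 5] → C does not strictly dominate B (column X: 3 ≤ 4)
No single strategy strictly dominates all others → no strictly dominant strategy.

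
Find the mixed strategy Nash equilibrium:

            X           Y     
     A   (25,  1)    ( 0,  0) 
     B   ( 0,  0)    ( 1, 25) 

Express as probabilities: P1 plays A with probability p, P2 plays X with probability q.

p = 0.9615, q = 0.0385

Work:
Find probabilities that make opponent indifferent:
P2 chooses q to make P1 indifferent between A and B
P1 chooses p to make P2 indifferent between X and Y
Mixed NE: P1 plays (A: 0.9615, B: 0.0385), P2 plays (X: 0.0385, Y: 0.9615)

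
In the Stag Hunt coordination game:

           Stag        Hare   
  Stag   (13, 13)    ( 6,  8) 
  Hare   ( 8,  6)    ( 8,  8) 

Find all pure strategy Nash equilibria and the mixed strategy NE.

Pure NE: (Stag, Stag) and (Hare, Hare); Mixed NE: p = 0.2857, q = 0.2857

Work:
Check pure NE:
(Stag, Stag): (13, 13) - no unilateral deviation beneficial
(Hare, Hare): (8, 8) - no unilateral deviation beneficial
Mixed NE: P1 plays Stag with p = 0.2857, P2 plays Stag with q = 0.2857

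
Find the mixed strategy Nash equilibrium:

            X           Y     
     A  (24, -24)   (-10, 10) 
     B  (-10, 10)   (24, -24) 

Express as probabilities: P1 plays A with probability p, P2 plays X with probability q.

p = 0.5, q = 0.5

Work:
Find probabilities that make opponent indifferent:
P2 chooses q to make P1 indifferent between A and B
P1 chooses p to make P2 indifferent between X and Y
Mixed NE: P1 plays (A: 0.5, B: 0.5), P2 plays (X: 0.5, Y: 0.5)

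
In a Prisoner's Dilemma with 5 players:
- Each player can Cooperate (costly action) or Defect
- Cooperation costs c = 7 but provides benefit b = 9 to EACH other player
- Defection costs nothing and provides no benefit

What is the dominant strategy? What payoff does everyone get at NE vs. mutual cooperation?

Dominant: Defect; NE payoff = 0; Coop payoff = 29

Work:
Defect dominates (saves cost c = 7, benefit to others is external)
NE: All defect → everyone gets 0
If all cooperate: each receives (4)×9 - 7 = 29
Social dilemma: 29 > 0 but NE gives 0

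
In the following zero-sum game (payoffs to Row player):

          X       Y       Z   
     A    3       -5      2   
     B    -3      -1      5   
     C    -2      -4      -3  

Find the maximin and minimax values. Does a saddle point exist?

Maximin = -3, Minimax = -1, Saddle: False

Work:
Row minimums: [-5, -3, -4] → maximin = -3
Column maximums: [3, -1, 5] → minimax = -1
No saddle point (maximin ≠ minimax). Mixed strategy needed.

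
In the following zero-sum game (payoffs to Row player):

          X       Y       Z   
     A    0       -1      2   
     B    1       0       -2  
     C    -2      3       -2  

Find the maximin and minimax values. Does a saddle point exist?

Maximin = -1, Minimax = 1, Saddle: False

Work:
Row minimums: [-1, -2, -2] → maximin = -1
Column maximums: [1, 3, 2] → minimax = 1
No saddle point (maximin ≠ minimax). Mixed strategy needed.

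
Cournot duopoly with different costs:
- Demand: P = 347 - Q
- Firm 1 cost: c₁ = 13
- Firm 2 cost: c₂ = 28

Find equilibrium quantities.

q₁* = 116.33, q₂* = 101.33

Work:
Reaction: q₁ = (347 - 13 - q₂)/2
Reaction: q₂ = (347 - 28 - q₁)/2
Solve simultaneously:
q₁* = (347 - 2×13 + 28)/3 = 116.33
q₂* = (347 - 2×28 + 13)/3 = 101.33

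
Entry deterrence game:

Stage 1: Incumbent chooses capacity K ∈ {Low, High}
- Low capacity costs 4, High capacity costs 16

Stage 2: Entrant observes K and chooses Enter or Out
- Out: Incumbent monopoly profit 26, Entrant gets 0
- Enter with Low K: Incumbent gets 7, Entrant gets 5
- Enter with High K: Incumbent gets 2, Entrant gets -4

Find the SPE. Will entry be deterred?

SPE: (High, Enter|Low, Out|High); Entry deterred. Incumbent net profit = 10

Work:
After Low K: Entrant enters (5 > 0)
After High K: Entrant stays out (-4 < 0)
Incumbent: Low → 7−4=3, High → 26−16=10
Incumbent chooses High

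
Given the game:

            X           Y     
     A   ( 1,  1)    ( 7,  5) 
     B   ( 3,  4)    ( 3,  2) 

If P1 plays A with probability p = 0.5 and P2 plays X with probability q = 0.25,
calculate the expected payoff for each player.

E[P1] = 4.25, E[P2] = 3.25

Work:
E[P1] = p·q·π₁(A,X) + p·(1-q)·π₁(A,Y) + (1-p)·q·π₁(B,X) + (1-p)·(1-q)·π₁(B,Y)
= 0.5·0.25·1 + 0.5·0.75·7 + 0.5·0.25·3 + 0.5·0.75·3
= 4.25

E[P2] = 3.25 (similar calculation)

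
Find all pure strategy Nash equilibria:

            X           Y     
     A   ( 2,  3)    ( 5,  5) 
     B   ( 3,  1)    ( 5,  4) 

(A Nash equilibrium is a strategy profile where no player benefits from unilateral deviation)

Nash equilibrium: (A, Y), (B, Y)

Work:
Best responses:
  P1 vs X: payoffs [2, 3] → best response B (payoff 3)
  P1 vs Y: payoffs [5, 5] → best response A/B (payoff 5)
  P2 vs A: payoffs [3, 5] → best response Y (payoff 5)
  P2 vs B: payoffs [1, 4] → best response Y (payoff 4)
Mutual best responses: (A,Y), (B,Y) → Nash equilibria.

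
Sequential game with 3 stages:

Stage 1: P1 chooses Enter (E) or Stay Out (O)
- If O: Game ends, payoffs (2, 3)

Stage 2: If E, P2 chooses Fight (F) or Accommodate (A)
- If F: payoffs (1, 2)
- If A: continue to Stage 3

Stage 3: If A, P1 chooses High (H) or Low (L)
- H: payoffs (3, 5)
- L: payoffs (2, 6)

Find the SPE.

SPE: (E, A, H); Outcome (3, 5)

Work:
Stage 3: P1 chooses H (3 vs 2)
Stage 2: P2: F->2, A->5 (anticipating H). Choose A
Stage 1: P1: O->2, E->3 (anticipating A, H). Choose E
SPE path: E -> A -> H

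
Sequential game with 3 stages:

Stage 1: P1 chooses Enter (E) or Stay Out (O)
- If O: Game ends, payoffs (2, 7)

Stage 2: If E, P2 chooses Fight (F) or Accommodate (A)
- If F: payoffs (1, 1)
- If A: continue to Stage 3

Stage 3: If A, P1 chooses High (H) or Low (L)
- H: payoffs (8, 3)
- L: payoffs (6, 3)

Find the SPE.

SPE: (E, A, H); Outcome (8, 3)

Work:
Stage 3: P1 chooses H (8 vs 6)
Stage 2: P2: F->1, A->3 (anticipating H). Choose A
Stage 1: P1: O->2, E->8 (anticipating A, H). Choose E
SPE path: E -> A -> H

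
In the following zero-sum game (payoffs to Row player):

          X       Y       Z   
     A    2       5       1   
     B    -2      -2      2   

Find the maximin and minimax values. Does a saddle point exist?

Maximin = 1, Minimax = 2, Saddle: False

Work:
Row minimums: [1, -2] → maximin = 1
Column maximums: [2, 5, 2] → minimax = 2
No saddle point (maximin ≠ minimax). Mixed strategy needed.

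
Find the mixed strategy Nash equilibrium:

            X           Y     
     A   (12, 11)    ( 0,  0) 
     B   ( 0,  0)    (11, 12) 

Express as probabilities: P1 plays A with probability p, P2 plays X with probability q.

p = 0.5217, q = 0.4783

Work:
Find probabilities that make opponent indifferent:
P2 chooses q to make P1 indifferent between A and B
P1 chooses p to make P2 indifferent between X and Y
Mixed NE: P1 plays (A: 0.5217, B: 0.4783), P2 plays (X: 0.4783, Y: 0.5217)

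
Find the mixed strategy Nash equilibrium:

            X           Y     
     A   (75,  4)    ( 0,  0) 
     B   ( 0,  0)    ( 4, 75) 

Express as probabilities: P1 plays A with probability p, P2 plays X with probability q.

p = 0.9494, q = 0.0506

Work:
Find probabilities that make opponent indifferent:
P2 chooses q to make P1 indifferent between A and B
P1 chooses p to make P2 indifferent between X and Y
Mixed NE: P1 plays (A: 0.9494, B: 0.0506), P2 plays (X: 0.0506, Y: 0.9494)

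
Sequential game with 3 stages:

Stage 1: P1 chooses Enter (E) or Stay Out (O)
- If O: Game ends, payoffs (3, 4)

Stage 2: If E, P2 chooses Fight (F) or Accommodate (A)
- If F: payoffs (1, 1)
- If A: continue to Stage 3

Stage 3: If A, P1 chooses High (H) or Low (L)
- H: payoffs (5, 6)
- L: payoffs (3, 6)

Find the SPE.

SPE: (E, A, H); Outcome (5, 6)

Work:
Stage 3: P1 chooses H (5 vs 3)
Stage 2: P2: F->1, A->6 (anticipating H). Choose A
Stage 1: P1: O->3, E->5 (anticipating A, H). Choose E
SPE path: E -> A -> H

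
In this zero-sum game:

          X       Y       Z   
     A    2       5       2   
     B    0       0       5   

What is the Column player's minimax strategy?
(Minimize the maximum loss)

Column should play X, value = 2

Work:
Column player minimizes Row's maximum payoff:
Column X: max payoff to Row = 2
Column Y: max payoff to Row = 5
Column Z: max payoff to Row = 5
Minimum is 2, achieved by column X.
Minimax strategy: X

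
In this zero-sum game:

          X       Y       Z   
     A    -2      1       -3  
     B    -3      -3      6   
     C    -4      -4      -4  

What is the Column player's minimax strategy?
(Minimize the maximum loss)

Column should play X, value = -2

Work:
Column player minimizes Row's maximum payoff:
Column X: max payoff to Row = -2
Column Y: max payoff to Row = 1
Column Z: max payoff to Row = 6
Minimum is -2, achieved by column X.
Minimax strategy: X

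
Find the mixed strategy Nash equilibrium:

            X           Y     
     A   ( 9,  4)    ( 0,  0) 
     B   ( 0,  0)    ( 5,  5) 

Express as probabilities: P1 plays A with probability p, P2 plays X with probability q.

p = 0.5556, q = 0.3571

Work:
Find probabilities that make opponent indifferent:
P2 chooses q to make P1 indifferent between A and B
P1 chooses p to make P2 indifferent between X and Y
Mixed NE: P1 plays (A: 0.5556, B: 0.4444), P2 plays (X: 0.3571, Y: 0.6429)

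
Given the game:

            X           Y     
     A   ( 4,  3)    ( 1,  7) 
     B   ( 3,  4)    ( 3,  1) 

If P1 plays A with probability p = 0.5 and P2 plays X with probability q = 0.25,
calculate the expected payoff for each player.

E[P1] = 2.375, E[P2] = 3.875

Work:
E[P1] = p·q·π₁(A,X) + p·(1-q)·π₁(A,Y) + (1-p)·q·π₁(B,X) + (1-p)·(1-q)·π₁(B,Y)
= 0.5·0.25·4 + 0.5·0.75·1 + 0.5·0.25·3 + 0.5·0.75·3
= 2.375

E[P2] = 3.875 (similar calculation)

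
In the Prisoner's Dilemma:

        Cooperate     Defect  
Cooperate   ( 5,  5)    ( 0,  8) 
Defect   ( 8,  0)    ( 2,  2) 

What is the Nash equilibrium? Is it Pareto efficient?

(Defect, Defect) is NE; not Pareto efficient

Work:
Defect dominates Cooperate for both players:
If P2 cooperates: Defect (8) > Cooperate (5)
If P2 defects: Defect (2) > Cooperate (0)
NE: (Defect, Defect) with payoff (2, 2)
But (Cooperate, Cooperate) = (5, 5) Pareto dominates (2, 2)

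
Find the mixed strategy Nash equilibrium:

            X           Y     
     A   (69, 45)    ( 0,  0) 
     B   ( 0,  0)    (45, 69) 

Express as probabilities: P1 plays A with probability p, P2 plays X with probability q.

p = 0.6053, q = 0.3947

Work:
Find probabilities that make opponent indifferent:
P2 chooses q to make P1 indifferent between A and B
P1 chooses p to make P2 indifferent between X and Y
Mixed NE: P1 plays (A: 0.6053, B: 0.3947), P2 plays (X: 0.3947, Y: 0.6053)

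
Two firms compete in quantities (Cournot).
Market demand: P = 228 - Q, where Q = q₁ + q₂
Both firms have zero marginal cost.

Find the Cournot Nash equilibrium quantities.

q₁* = q₂* = 76.0; P* = 76.0

Work:
Profit: π_i = P·q_i = (a - q_i - q_j)·q_i
FOC: ∂π_i/∂q_i = a - 2q_i - q_j = 0
Reaction function: q_i = (228 - q_j)/2
Symmetry: q* = 228/3 = 76.0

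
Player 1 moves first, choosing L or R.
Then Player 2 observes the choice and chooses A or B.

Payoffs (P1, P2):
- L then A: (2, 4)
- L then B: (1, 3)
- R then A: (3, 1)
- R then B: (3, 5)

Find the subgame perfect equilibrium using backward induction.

P1 plays R, P2 plays A after L and B after R; Payoff (3, 5)

Work:
Backward induction:
After L: P2 chooses A → P1 gets 2
After R: P2 chooses B → P1 gets 3
P1 chooses R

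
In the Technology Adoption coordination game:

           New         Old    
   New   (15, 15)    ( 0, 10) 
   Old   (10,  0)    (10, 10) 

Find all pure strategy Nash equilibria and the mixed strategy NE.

Pure NE: (New, New) and (Old, Old); Mixed NE: p = 0.6667, q = 0.6667

Work:
Check pure NE:
(New, New): (15, 15) - no unilateral deviation beneficial
(Old, Old): (10, 10) - no unilateral deviation beneficial
Mixed NE: P1 plays New with p = 0.6667, P2 plays New with q = 0.6667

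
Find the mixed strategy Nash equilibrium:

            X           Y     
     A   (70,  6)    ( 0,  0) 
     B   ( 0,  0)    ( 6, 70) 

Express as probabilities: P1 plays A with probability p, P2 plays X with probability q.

p = 0.9211, q = 0.0789

Work:
Find probabilities that make opponent indifferent:
P2 chooses q to make P1 indifferent between A and B
P1 chooses p to make P2 indifferent between X and Y
Mixed NE: P1 plays (A: 0.9211, B: 0.0789), P2 plays (X: 0.0789, Y: 0.9211)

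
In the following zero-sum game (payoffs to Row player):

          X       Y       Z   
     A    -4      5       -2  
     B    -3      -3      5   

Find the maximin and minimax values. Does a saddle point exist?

Maximin = -3, Minimax = -3, Saddle: True

Work:
Row minimums: [-4, -3] → maximin = -3
Column maximums: [-3, 5, 5] → minimax = -3
Saddle point exists! Game value = -3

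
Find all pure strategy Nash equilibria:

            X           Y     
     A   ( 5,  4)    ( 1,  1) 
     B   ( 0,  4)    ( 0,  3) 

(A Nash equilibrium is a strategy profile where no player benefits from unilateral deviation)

Nash equilibrium: (A, X)

Work:
Best responses:
  P1 vs X: payoffs [5, 0] → best response A (payoff 5)
  P1 vs Y: payoffs [1, 0] → best response A (payoff 1)
  P2 vs A: payoffs [4, 1] → best response X (payoff 4)
  P2 vs B: payoffs [4, 3] → best response X (payoff 4)
Mutual best responses: (A,X) → Nash equilibria.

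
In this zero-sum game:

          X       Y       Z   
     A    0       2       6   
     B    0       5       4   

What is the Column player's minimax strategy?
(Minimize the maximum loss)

Column should play X, value = 0

Work:
Column player minimizes Row's maximum payoff:
Column X: max payoff to Row = 0
Column Y: max payoff to Row = 5
Column Z: max payoff to Row = 6
Minimum is 0, achieved by column X.
Minimax strategy: X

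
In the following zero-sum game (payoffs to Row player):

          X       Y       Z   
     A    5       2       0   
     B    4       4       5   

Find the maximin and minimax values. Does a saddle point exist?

Maximin = 4, Minimax = 4, Saddle: True

Work:
Row minimums: [0, 4] → maximin = 4
Column maximums: [5, 4, 5] → minimax = 4
Saddle point exists! Game value = 4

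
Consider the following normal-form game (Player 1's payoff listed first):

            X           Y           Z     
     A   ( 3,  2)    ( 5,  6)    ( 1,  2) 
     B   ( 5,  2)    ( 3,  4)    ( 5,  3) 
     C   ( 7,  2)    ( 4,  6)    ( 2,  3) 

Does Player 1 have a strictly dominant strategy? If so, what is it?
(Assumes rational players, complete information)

No strictly dominant strategy exists for Player 1

Work:
A strategy strictly dominates another if it gives a strictly higher payoff against every opponent action. Compare each pair of P1's strategies column-by-column:
  A vs B: [3 vs 5, 5 vs 3, 1 vs 5] → A does not strictly dominate B (column X: 3 ≤ 5)
  A vs C: [3 vs 7, 5 vs 4, 1 vs 2] → A does not strictly dominate C (column X: 3 ≤ 7)
  B vs A: [5 vs 3, 3 vs 5, 5 vs 1] → B does not strictly dominate A (column Y: 3 ≤ 5)
  B vs C: [5 vs 7, 3 vs 4, 5 vs 2] → B does not strictly dominate C (column X: 5 ≤ 7)
  C vs A: [7 vs 3, 4 vs 5, 2 vs 1] → C does not strictly dominate A (column Y: 4 ≤ 5)
  C vs B: [7 vs 5, 4 vs 3, 2 vs 5] → C does not strictly dominate B (column Z: 2 ≤ 5)
No single strategy strictly dominates all others → no strictly dominant strategy.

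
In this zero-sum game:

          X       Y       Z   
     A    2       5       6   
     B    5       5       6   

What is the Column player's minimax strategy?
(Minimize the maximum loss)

Column should play X or Y (all achieve the minimum), value = 5

Work:
Column player minimizes Row's maximum payoff:
Column X: max payoff to Row = 5
Column Y: max payoff to Row = 5
Column Z: max payoff to Row = 6
Minimum is 5, achieved by columns X, Y (tied).
Each of X or Y is a minimax strategy.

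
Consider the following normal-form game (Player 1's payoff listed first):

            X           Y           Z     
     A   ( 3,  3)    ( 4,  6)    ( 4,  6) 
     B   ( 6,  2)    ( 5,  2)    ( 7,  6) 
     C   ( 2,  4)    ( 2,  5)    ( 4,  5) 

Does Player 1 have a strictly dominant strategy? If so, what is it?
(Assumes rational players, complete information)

Yes, Player 1's strictly dominant strategy is B

Work:
A strategy strictly dominates another if it gives a strictly higher payoff against every opponent action. Compare each pair of P1's strategies column-by-column:
  A vs B: [3 vs 6, 4 vs 5, 4 vs 7] → A does not strictly dominate B (column X: 3 ≤ 6)
  A vs C: [3 vs 2, 4 vs 2, 4 vs 4] → A does not strictly dominate C (column Z: 4 ≤ 4)
  B vs A: [6 vs 3, 5 vs 4, 7 vs 4] → B strictly dominates A
  B vs C: [6 vs 2, 5 vs 2, 7 vs 4] → B strictly dominates C
  C vs A: [2 vs 3, 2 vs 4, 4 vs 4] → C does not strictly dominate A (column X: 2 ≤ 3)
  C vs B: [2 vs 6, 2 vs 5, 4 vs 7] → C does not strictly dominate B (column X: 2 ≤ 6)
B strictly dominates every other strategy → strictly dominant.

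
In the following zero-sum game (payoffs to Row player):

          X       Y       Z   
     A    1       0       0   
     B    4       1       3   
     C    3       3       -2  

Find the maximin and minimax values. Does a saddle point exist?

Maximin = 1, Minimax = 3, Saddle: False

Work:
Row minimums: [0, 1, -2] → maximin = 1
Column maximums: [4, 3, 3] → minimax = 3
No saddle point (maximin ≠ minimax). Mixed strategy needed.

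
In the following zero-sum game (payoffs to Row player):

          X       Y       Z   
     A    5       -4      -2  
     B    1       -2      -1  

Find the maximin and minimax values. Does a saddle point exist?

Maximin = -2, Minimax = -2, Saddle: True

Work:
Row minimums: [-4, -2] → maximin = -2
Column maximums: [5, -2, -1] → minimax = -2
Saddle point exists! Game value = -2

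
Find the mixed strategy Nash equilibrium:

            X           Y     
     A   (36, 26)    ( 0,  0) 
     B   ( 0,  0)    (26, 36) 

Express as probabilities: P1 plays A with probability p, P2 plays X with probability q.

p = 0.5806, q = 0.4194

Work:
Find probabilities that make opponent indifferent:
P2 chooses q to make P1 indifferent between A and B
P1 chooses p to make P2 indifferent between X and Y
Mixed NE: P1 plays (A: 0.5806, B: 0.4194), P2 plays (X: 0.4194, Y: 0.5806)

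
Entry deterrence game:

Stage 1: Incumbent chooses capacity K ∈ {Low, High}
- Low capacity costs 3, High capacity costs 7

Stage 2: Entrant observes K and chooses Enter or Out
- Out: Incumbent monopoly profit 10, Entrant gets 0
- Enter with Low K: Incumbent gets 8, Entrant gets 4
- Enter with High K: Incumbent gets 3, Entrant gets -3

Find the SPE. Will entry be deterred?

SPE: (Low, Enter|Low, Out|High); Entry not deterred. Incumbent net profit = 5, Entrant gets 4

Work:
After Low K: Entrant enters (4 > 0)
After High K: Entrant stays out (-3 < 0)
Incumbent: Low → 8−3=5, High → 10−7=3
Incumbent chooses Low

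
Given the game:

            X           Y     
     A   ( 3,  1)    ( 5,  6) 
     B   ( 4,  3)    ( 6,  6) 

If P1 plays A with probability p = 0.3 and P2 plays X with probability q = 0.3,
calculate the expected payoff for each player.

E[P1] = 5.1, E[P2] = 4.92

Work:
E[P1] = p·q·π₁(A,X) + p·(1-q)·π₁(A,Y) + (1-p)·q·π₁(B,X) + (1-p)·(1-q)·π₁(B,Y)
= 0.3·0.3·3 + 0.3·0.7·5 + 0.7·0.3·4 + 0.7·0.7·6
= 5.1

E[P2] = 4.92 (similar calculation)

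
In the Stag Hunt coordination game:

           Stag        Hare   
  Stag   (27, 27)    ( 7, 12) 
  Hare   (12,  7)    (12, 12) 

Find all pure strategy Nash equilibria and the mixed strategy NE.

Pure NE: (Stag, Stag) and (Hare, Hare); Mixed NE: p = 0.25, q = 0.25

Work:
Check pure NE:
(Stag, Stag): (27, 27) - no unilateral deviation beneficial
(Hare, Hare): (12, 12) - no unilateral deviation beneficial
Mixed NE: P1 plays Stag with p = 0.25, P2 plays Stag with q = 0.25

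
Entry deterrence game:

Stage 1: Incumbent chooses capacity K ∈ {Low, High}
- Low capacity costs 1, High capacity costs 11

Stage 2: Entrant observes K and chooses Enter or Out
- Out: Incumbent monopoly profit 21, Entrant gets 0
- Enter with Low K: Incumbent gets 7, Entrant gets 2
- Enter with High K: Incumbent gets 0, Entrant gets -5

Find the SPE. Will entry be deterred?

SPE: (High, Enter|Low, Out|High); Entry deterred. Incumbent net profit = 10

Work:
After Low K: Entrant enters (2 > 0)
After High K: Entrant stays out (-5 < 0)
Incumbent: Low → 7−1=6, High → 21−11=10
Incumbent chooses High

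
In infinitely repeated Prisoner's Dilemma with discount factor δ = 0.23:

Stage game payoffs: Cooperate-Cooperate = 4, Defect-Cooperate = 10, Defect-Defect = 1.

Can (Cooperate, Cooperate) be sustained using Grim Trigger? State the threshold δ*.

δ* = 0.6667; since δ = 0.23 < 0.6667, cooperation cannot be sustained

Work:
For Grim Trigger:
Cooperate forever: 4/(1-δ)
Defect then punished: 10 + 1·δ/(1-δ)
Need: 4/(1-δ) ≥ 10 + 1·δ/(1-δ)
Solving: δ ≥ (T-R)/(T-P) = (10-4)/(10-1) = 0.6667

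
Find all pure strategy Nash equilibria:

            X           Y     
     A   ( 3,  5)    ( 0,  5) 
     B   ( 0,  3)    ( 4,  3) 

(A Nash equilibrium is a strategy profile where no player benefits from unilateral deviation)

Nash equilibrium: (A, X), (B, Y)

Work:
Best responses:
  P1 vs X: payoffs [3, 0] → best response A (payoff 3)
  P1 vs Y: payoffs [0, 4] → best response B (payoff 4)
  P2 vs A: payoffs [5, 5] → best response X/Y (payoff 5)
  P2 vs B: payoffs [3, 3] → best response X/Y (payoff 3)
Mutual best responses: (A,X), (B,Y) → Nash equilibria.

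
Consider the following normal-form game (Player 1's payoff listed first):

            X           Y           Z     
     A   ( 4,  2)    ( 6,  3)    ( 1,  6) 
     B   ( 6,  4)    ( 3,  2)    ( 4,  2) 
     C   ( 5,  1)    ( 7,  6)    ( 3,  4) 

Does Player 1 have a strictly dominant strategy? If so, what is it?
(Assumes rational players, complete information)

No strictly dominant strategy exists for Player 1

Work:
A strategy strictly dominates another if it gives a strictly higher payoff against every opponent action. Compare each pair of P1's strategies column-by-column:
  A vs B: [4 vs 6, 6 vs 3, 1 vs 4] → A does not strictly dominate B (column X: 4 ≤ 6)
  A vs C: [4 vs 5, 6 vs 7, 1 vs 3] → A does not strictly dominate C (column X: 4 ≤ 5)
  B vs A: [6 vs 4, 3 vs 6, 4 vs 1] → B does not strictly dominate A (column Y: 3 ≤ 6)
  B vs C: [6 vs 5, 3 vs 7, 4 vs 3] → B does not strictly dominate C (column Y: 3 ≤ 7)
  C vs A: [5 vs 4, 7 vs 6, 3 vs 1] → C strictly dominates A
  C vs B: [5 vs 6, 7 vs 3, 3 vs 4] → C does not strictly dominate B (column X: 5 ≤ 6)
No single strategy strictly dominates all others → no strictly dominant strategy.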